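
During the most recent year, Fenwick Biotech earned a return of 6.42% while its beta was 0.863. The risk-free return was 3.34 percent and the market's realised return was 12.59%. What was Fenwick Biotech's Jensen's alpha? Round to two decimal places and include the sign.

Market excess return = 12.59% − 3.34% = 9.25%
CAPM benchmark = R_f + β(R_m − R_f) = 3.34% + 0.863 × 9.25% = 11.32275%
α = actual − benchmark = 6.42% − 11.32275% = -4.90%

-4.90%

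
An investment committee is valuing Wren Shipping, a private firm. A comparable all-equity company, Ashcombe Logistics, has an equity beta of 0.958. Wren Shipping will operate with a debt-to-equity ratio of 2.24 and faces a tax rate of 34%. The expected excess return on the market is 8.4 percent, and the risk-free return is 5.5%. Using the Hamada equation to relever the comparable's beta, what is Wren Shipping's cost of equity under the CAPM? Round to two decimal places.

25.44%

β_L = β_U × [1 + (1 − t)(D/E)] = 0.958 × [1 + (1 − 0.34) × 2.24]
    = 0.958 × [1 + 0.66 × 2.24] = 0.958 × 2.4784 = 2.3743
E(R) = R_f + β_L × MRP = 5.5% + 2.3743 × 8.4% = 25.44%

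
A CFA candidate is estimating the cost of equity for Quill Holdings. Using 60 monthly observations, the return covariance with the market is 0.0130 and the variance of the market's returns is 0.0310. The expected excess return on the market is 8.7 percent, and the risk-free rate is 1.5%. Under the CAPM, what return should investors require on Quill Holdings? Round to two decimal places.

β = Cov(R_i, R_m) / Var(R_m) = 0.0130 / 0.0310 = 0.4194
E(R) = R_f + β × MRP = 1.5% + 0.4194 × 8.7% = 5.15%

5.15%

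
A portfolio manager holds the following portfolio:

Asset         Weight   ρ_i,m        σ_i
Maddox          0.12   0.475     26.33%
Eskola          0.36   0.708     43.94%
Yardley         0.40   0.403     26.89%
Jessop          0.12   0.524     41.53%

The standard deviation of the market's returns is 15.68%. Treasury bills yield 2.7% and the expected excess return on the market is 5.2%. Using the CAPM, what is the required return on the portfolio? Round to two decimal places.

β_Maddox = 0.475 × 26.33% / 15.68% = 0.7976
β_Eskola = 0.708 × 43.94% / 15.68% = 1.9840
β_Yardley = 0.403 × 26.89% / 15.68% = 0.6911
β_Jessop = 0.524 × 41.53% / 15.68% = 1.3879
β_P = Σ w_i β_i = 0.12×0.7976 + 0.36×1.9840 + 0.40×0.6911 + 0.12×1.3879 = 1.2529
E(R_P) = R_f + β_P × MRP = 2.7% + 1.2529 × 5.2% = 9.22%

9.22%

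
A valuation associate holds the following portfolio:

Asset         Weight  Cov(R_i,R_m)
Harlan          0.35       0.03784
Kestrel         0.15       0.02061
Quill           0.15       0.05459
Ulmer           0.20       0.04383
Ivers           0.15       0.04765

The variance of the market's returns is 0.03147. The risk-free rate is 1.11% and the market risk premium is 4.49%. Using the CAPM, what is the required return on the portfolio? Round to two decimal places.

β_Harlan = 0.03784 / 0.03147 = 1.2024
β_Kestrel = 0.02061 / 0.03147 = 0.6549
β_Quill = 0.05459 / 0.03147 = 1.7347
β_Ulmer = 0.04383 / 0.03147 = 1.3928
β_Ivers = 0.04765 / 0.03147 = 1.5141
β_P = Σ w_i β_i = 0.35×1.2024 + 0.15×0.6549 + 0.15×1.7347 + 0.20×1.3928 + 0.15×1.5141 = 1.2850
E(R_P) = R_f + β_P × MRP = 1.11% + 1.2850 × 4.49% = 6.88%

6.88%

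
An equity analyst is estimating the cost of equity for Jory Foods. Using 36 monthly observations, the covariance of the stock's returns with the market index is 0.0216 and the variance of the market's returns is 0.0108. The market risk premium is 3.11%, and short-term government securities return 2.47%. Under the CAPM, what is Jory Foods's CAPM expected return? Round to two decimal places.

8.69%

β = Cov(R_i, R_m) / Var(R_m) = 0.0216 / 0.0108 = 2.0000
E(R) = R_f + β × MRP = 2.47% + 2.0000 × 3.11% = 8.69%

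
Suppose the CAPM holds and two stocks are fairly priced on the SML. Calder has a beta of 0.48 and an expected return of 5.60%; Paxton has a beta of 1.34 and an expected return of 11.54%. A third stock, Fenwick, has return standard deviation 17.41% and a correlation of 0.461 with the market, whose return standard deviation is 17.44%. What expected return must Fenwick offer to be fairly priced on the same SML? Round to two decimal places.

MRP = (11.54% − 5.60%) / (1.34 − 0.48) = 6.9070%
R_f = 5.60% − 0.48 × 6.9070% = 2.2846%
β_Fenwick = ρ·σ_i/σ_m = 0.461 × 17.41 / 17.44 = 0.4602
E(R_Fenwick) = R_f + β × MRP = 2.2846% + 0.4602 × 6.9070% = 5.46%

5.46%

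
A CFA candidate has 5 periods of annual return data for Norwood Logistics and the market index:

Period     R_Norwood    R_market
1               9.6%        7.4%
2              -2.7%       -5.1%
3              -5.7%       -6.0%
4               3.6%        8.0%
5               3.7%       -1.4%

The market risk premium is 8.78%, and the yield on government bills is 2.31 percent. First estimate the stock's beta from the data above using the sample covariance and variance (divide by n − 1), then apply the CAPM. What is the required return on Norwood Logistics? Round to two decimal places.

8.99%

Mean R_i = (9.6 − 2.7 − 5.7 + 3.6 + 3.7) / 5 = 1.7000%
Mean R_m = (7.4 − 5.1 − 6.0 + 8.0 − 1.4) / 5 = 0.5800%
Σ(R_i − R̄_i)(R_m − R̄_m) = 137.7000  ⇒  Cov = 137.7000 / 4 = 34.4250
Σ(R_m − R̄_m)² = 181.0480  ⇒  Var(R_m) = 181.0480 / 4 = 45.2620
β = Cov / Var(R_m) = 34.4250 / 45.2620 = 0.7606
E(R) = R_f + β × MRP = 2.31% + 0.7606 × 8.78% = 8.99%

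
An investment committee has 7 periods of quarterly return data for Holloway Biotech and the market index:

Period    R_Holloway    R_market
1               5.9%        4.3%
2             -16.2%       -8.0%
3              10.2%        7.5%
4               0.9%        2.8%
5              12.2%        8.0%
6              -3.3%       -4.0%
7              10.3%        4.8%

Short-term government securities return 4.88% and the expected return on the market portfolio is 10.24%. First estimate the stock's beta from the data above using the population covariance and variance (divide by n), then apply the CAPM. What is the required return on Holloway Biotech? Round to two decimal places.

Mean R_i = (5.9 − 16.2 + 10.2 + 0.9 + 12.2 − 3.3 + 10.3) / 7 = 2.8571%
Mean R_m = (4.3 − 8.0 + 7.5 + 2.8 + 8.0 − 4.0 + 4.8) / 7 = 2.2000%
Σ(R_i − R̄_i)(R_m − R̄_m) = 350.2300  ⇒  Cov = 350.2300 / 7 = 50.0329
Σ(R_m − R̄_m)² = 215.7400  ⇒  Var(R_m) = 215.7400 / 7 = 30.8200
β = Cov / Var(R_m) = 50.0329 / 30.8200 = 1.6234
MRP = 10.24% − 4.88% = 5.36%
E(R) = R_f + β × MRP = 4.88% + 1.6234 × 5.36% = 13.58%

13.58%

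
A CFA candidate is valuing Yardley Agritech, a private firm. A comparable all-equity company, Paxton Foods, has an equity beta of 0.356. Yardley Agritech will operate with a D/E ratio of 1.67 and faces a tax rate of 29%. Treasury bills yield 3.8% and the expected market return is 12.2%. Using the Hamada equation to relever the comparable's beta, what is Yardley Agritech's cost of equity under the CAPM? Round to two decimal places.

β_L = β_U × [1 + (1 − t)(D/E)] = 0.356 × [1 + (1 − 0.29) × 1.67]
    = 0.356 × [1 + 0.71 × 1.67] = 0.356 × 2.1857 = 0.7781
MRP = 12.2% − 3.8% = 8.40%
E(R) = R_f + β_L × MRP = 3.8% + 0.7781 × 8.4% = 10.34%

10.34%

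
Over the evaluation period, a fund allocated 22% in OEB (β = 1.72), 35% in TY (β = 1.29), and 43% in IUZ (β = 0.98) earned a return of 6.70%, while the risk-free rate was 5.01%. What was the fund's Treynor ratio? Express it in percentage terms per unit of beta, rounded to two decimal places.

1.35%

β_P = 0.22×1.72 + 0.35×1.29 + 0.43×0.98 = 1.2513
Treynor = (R_P − R_f) / β_P = (6.70% − 5.01%) / 1.2513 = 1.69% / 1.2513 = 1.35%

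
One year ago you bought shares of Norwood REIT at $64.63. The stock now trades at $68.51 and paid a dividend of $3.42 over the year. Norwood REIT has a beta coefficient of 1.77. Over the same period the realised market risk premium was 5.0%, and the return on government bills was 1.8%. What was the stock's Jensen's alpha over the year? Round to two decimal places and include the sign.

Realised HPR = (P1 + D1 − P0) / P0 = (68.51 + 3.42 − 64.63) / 64.63 = 7.30 / 64.63 = 11.2951%
CAPM required = R_f + β·MRP = 1.8% + 1.77 × 5.0% = 10.6500%
α = realised − required = 11.2951% − 10.6500% = +0.65%

+0.65%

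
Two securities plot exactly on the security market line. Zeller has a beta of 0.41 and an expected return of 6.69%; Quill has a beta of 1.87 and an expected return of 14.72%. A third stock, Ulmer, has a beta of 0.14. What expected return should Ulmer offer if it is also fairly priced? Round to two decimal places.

5.21%

MRP (SML slope) = (14.72% − 6.69%) / (1.87 − 0.41) = 8.03% / 1.46 = 5.5000%
R_f (intercept) = 6.69% − 0.41 × 5.5000% = 4.4350%
E(R_Ulmer) = R_f + β × MRP = 4.4350% + 0.14 × 5.5000% = 5.21%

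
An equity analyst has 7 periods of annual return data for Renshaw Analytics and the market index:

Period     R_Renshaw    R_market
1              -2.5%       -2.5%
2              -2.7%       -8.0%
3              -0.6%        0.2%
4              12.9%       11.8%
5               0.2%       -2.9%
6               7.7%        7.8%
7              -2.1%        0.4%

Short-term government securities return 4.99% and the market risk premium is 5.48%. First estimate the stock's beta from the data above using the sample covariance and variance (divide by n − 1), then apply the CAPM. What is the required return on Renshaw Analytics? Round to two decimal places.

Mean R_i = (-2.5 − 2.7 − 0.6 + 12.9 + 0.2 + 7.7 − 2.1) / 7 = 1.8429%
Mean R_m = (-2.5 − 8.0 + 0.2 + 11.8 − 2.9 + 7.8 + 0.4) / 7 = 0.9714%
Σ(R_i − R̄_i)(R_m − R̄_m) = 226.0586  ⇒  Cov = 226.0586 / 6 = 37.6764
Σ(R_m − R̄_m)² = 272.3343  ⇒  Var(R_m) = 272.3343 / 6 = 45.3891
β = Cov / Var(R_m) = 37.6764 / 45.3891 = 0.8301
E(R) = R_f + β × MRP = 4.99% + 0.8301 × 5.48% = 9.54%

9.54%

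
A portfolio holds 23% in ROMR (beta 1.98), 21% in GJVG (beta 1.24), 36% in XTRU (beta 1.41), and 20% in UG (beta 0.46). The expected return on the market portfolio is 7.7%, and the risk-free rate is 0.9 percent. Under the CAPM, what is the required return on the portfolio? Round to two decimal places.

9.84%

β_P = Σ w_i β_i = 0.23×1.98 + 0.21×1.24 + 0.36×1.41 + 0.20×0.46 = 1.3154
MRP = 7.7% − 0.9% = 6.80%
E(R_P) = R_f + β_P × MRP = 0.9% + 1.3154 × 6.8% = 9.84%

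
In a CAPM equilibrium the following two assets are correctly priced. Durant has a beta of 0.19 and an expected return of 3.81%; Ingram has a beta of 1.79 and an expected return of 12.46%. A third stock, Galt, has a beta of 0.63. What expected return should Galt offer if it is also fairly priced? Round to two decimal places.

MRP (SML slope) = (12.46% − 3.81%) / (1.79 − 0.19) = 8.65% / 1.60 = 5.4063%
R_f (intercept) = 3.81% − 0.19 × 5.4063% = 2.7828%
E(R_Galt) = R_f + β × MRP = 2.7828% + 0.63 × 5.4063% = 6.19%

6.19%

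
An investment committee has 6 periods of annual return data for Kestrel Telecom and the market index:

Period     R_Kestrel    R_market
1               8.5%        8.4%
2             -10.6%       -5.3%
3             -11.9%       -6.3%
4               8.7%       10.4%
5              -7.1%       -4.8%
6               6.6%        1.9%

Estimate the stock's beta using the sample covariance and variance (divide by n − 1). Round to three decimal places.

1.273

Mean R_i = (8.5 − 10.6 − 11.9 + 8.7 − 7.1 + 6.6) / 6 = -0.9667%
Mean R_m = (8.4 − 5.3 − 6.3 + 10.4 − 4.8 + 1.9) / 6 = 0.7167%
Σ(R_i − R̄_i)(R_m − R̄_m) = 343.8067  ⇒  Cov = 343.8067 / 5 = 68.7613
Σ(R_m − R̄_m)² = 270.0683  ⇒  Var(R_m) = 270.0683 / 5 = 54.0137
β = Cov / Var(R_m) = 68.7613 / 54.0137 = 1.2730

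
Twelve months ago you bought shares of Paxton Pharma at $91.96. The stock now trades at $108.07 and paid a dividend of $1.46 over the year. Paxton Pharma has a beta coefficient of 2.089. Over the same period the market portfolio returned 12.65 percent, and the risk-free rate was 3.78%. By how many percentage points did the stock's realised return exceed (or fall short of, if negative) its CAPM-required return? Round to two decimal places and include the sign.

-3.20%

Realised HPR = (P1 + D1 − P0) / P0 = (108.07 + 1.46 − 91.96) / 91.96 = 17.57 / 91.96 = 19.1061%
MRP = 12.65% − 3.78% = 8.87%
CAPM required = R_f + β·MRP = 3.78% + 2.089 × 8.87% = 22.30943%
α = realised − required = 19.1061% − 22.30943% = -3.20%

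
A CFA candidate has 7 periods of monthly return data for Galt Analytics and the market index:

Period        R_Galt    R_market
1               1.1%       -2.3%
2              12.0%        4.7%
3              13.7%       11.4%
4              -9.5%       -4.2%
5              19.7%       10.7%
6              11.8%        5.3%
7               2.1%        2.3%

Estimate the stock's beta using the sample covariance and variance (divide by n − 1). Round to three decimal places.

Mean R_i = (1.1 + 12.0 + 13.7 − 9.5 + 19.7 + 11.8 + 2.1) / 7 = 7.2714%
Mean R_m = (-2.3 + 4.7 + 11.4 − 4.2 + 10.7 + 5.3 + 2.3) / 7 = 3.9857%
Σ(R_i − R̄_i)(R_m − R̄_m) = 325.2371  ⇒  Cov = 325.2371 / 6 = 54.2062
Σ(R_m − R̄_m)² = 211.6486  ⇒  Var(R_m) = 211.6486 / 6 = 35.2748
β = Cov / Var(R_m) = 54.2062 / 35.2748 = 1.5367

1.537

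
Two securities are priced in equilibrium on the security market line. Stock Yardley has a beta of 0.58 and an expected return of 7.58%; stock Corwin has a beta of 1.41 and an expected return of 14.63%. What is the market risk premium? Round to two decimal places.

8.49%

Both satisfy E(R) = R_f + β·MRP, so the slope of the SML is
MRP = (14.63% − 7.58%) / (1.41 − 0.58) = 7.05% / 0.83 = 8.4940%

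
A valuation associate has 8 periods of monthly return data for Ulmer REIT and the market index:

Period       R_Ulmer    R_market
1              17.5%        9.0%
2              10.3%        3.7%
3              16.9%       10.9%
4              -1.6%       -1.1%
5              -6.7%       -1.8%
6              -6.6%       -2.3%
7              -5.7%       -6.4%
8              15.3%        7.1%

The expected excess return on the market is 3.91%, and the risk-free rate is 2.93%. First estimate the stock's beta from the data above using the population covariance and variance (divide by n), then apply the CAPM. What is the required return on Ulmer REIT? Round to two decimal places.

Mean R_i = (17.5 + 10.3 + 16.9 − 1.6 − 6.7 − 6.6 − 5.7 + 15.3) / 8 = 4.9250%
Mean R_m = (9.0 + 3.7 + 10.9 − 1.1 − 1.8 − 2.3 − 6.4 + 7.1) / 8 = 2.3875%
Σ(R_i − R̄_i)(R_m − R̄_m) = 459.8625  ⇒  Cov = 459.8625 / 8 = 57.4828
Σ(R_m − R̄_m)² = 269.0088  ⇒  Var(R_m) = 269.0088 / 8 = 33.6261
β = Cov / Var(R_m) = 57.4828 / 33.6261 = 1.7095
E(R) = R_f + β × MRP = 2.93% + 1.7095 × 3.91% = 9.61%

9.61%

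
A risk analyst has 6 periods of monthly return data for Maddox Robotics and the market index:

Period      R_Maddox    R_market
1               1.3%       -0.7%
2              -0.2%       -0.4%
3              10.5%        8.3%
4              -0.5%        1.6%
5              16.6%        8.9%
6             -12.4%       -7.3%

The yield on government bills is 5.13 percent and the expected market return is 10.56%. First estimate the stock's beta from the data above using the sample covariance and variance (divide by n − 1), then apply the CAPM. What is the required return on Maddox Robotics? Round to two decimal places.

13.78%

Mean R_i = (1.3 − 0.2 + 10.5 − 0.5 + 16.6 − 12.4) / 6 = 2.5500%
Mean R_m = (-0.7 − 0.4 + 8.3 + 1.6 + 8.9 − 7.3) / 6 = 1.7333%
Σ(R_i − R̄_i)(R_m − R̄_m) = 297.2600  ⇒  Cov = 297.2600 / 5 = 59.4520
Σ(R_m − R̄_m)² = 186.5733  ⇒  Var(R_m) = 186.5733 / 5 = 37.3147
β = Cov / Var(R_m) = 59.4520 / 37.3147 = 1.5933
MRP = 10.56% − 5.13% = 5.43%
E(R) = R_f + β × MRP = 5.13% + 1.5933 × 5.43% = 13.78%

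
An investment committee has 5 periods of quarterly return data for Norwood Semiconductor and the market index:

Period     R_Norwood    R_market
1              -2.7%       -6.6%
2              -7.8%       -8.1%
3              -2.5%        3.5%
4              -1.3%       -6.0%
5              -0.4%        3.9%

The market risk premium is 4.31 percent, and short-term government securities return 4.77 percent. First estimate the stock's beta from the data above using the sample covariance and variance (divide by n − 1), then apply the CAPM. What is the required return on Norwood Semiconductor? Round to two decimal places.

Mean R_i = (-2.7 − 7.8 − 2.5 − 1.3 − 0.4) / 5 = -2.9400%
Mean R_m = (-6.6 − 8.1 + 3.5 − 6.0 + 3.9) / 5 = -2.6600%
Σ(R_i − R̄_i)(R_m − R̄_m) = 39.3880  ⇒  Cov = 39.3880 / 4 = 9.8470
Σ(R_m − R̄_m)² = 137.2520  ⇒  Var(R_m) = 137.2520 / 4 = 34.3130
β = Cov / Var(R_m) = 9.8470 / 34.3130 = 0.2870
E(R) = R_f + β × MRP = 4.77% + 0.2870 × 4.31% = 6.01%

6.01%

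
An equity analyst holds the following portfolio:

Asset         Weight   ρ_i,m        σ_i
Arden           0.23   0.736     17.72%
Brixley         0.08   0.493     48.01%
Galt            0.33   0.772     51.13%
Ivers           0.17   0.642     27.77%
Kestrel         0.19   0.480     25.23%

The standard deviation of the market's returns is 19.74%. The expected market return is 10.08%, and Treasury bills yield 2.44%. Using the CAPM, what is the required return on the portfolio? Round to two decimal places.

β_Arden = 0.736 × 17.72% / 19.74% = 0.6607
β_Brixley = 0.493 × 48.01% / 19.74% = 1.1990
β_Galt = 0.772 × 51.13% / 19.74% = 1.9996
β_Ivers = 0.642 × 27.77% / 19.74% = 0.9032
β_Kestrel = 0.480 × 25.23% / 19.74% = 0.6135
β_P = Σ w_i β_i = 0.23×0.6607 + 0.08×1.1990 + 0.33×1.9996 + 0.17×0.9032 + 0.19×0.6135 = 1.1779
MRP = 10.08% − 2.44% = 7.64%
E(R_P) = R_f + β_P × MRP = 2.44% + 1.1779 × 7.64% = 11.44%

11.44%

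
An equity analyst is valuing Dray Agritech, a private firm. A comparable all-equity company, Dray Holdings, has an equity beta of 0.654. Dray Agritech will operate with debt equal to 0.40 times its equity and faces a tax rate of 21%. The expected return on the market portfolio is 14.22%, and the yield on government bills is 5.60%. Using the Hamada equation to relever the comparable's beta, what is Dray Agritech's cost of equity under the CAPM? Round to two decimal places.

β_L = β_U × [1 + (1 − t)(D/E)] = 0.654 × [1 + (1 − 0.21) × 0.40]
    = 0.654 × [1 + 0.79 × 0.40] = 0.654 × 1.3160 = 0.8607
MRP = 14.22% − 5.60% = 8.62%
E(R) = R_f + β_L × MRP = 5.60% + 0.8607 × 8.62% = 13.02%

13.02%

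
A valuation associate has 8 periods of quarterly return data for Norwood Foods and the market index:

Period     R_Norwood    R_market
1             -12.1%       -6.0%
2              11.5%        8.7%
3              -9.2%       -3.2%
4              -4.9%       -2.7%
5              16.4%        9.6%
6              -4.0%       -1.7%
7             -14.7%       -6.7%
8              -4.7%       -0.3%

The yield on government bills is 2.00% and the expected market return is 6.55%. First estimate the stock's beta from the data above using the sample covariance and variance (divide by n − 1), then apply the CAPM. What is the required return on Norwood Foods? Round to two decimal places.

Mean R_i = (-12.1 + 11.5 − 9.2 − 4.9 + 16.4 − 4.0 − 14.7 − 4.7) / 8 = -2.7125%
Mean R_m = (-6.0 + 8.7 − 3.2 − 2.7 + 9.6 − 1.7 − 6.7 − 0.3) / 8 = -0.2875%
Σ(R_i − R̄_i)(R_m − R̄_m) = 473.2213  ⇒  Cov = 473.2213 / 7 = 67.6030
Σ(R_m − R̄_m)² = 268.5888  ⇒  Var(R_m) = 268.5888 / 7 = 38.3698
β = Cov / Var(R_m) = 67.6030 / 38.3698 = 1.7619
MRP = 6.55% − 2.00% = 4.55%
E(R) = R_f + β × MRP = 2.00% + 1.7619 × 4.55% = 10.02%

10.02%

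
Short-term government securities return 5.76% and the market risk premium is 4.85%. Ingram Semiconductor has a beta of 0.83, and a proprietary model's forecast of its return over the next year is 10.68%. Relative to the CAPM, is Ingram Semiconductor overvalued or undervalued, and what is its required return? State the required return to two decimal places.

Undervalued; required return 9.79%

Required return = R_f + β·MRP = 5.76% + 0.83 × 4.85% = 9.79%
Forecast 10.68% > required 9.79% → the stock plots above the SML → undervalued.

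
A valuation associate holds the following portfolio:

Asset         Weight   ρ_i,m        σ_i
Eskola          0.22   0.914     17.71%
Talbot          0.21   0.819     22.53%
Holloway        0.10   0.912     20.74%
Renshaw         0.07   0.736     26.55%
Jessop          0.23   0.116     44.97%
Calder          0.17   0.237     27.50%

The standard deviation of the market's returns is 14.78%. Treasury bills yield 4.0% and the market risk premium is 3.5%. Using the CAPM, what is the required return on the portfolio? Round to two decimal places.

7.08%

β_Eskola = 0.914 × 17.71% / 14.78% = 1.0952
β_Talbot = 0.819 × 22.53% / 14.78% = 1.2484
β_Holloway = 0.912 × 20.74% / 14.78% = 1.2798
β_Renshaw = 0.736 × 26.55% / 14.78% = 1.3221
β_Jessop = 0.116 × 44.97% / 14.78% = 0.3529
β_Calder = 0.237 × 27.50% / 14.78% = 0.4410
β_P = Σ w_i β_i = 0.22×1.0952 + 0.21×1.2484 + 0.10×1.2798 + 0.07×1.3221 + 0.23×0.3529 + 0.17×0.4410 = 0.8798
E(R_P) = R_f + β_P × MRP = 4.0% + 0.8798 × 3.5% = 7.08%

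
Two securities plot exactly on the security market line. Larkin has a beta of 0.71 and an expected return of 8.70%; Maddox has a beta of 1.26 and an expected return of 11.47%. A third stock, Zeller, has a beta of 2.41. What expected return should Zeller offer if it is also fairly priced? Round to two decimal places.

MRP (SML slope) = (11.47% − 8.70%) / (1.26 − 0.71) = 2.77% / 0.55 = 5.0364%
R_f (intercept) = 8.70% − 0.71 × 5.0364% = 5.1242%
E(R_Zeller) = R_f + β × MRP = 5.1242% + 2.41 × 5.0364% = 17.26%

17.26%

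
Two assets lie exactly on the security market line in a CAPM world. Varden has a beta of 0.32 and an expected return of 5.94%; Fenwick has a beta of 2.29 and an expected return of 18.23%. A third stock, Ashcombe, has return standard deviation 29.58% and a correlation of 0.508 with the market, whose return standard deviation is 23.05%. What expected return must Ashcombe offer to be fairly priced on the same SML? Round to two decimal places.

MRP = (18.23% − 5.94%) / (2.29 − 0.32) = 6.2386%
R_f = 5.94% − 0.32 × 6.2386% = 3.9436%
β_Ashcombe = ρ·σ_i/σ_m = 0.508 × 29.58 / 23.05 = 0.6519
E(R_Ashcombe) = R_f + β × MRP = 3.9436% + 0.6519 × 6.2386% = 8.01%

8.01%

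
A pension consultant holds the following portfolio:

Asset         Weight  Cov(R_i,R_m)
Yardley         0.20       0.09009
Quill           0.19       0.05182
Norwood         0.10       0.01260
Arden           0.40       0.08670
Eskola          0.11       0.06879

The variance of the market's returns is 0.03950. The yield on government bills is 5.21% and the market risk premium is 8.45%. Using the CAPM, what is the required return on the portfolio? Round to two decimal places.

β_Yardley = 0.09009 / 0.03950 = 2.2808
β_Quill = 0.05182 / 0.03950 = 1.3119
β_Norwood = 0.01260 / 0.03950 = 0.3190
β_Arden = 0.08670 / 0.03950 = 2.1949
β_Eskola = 0.06879 / 0.03950 = 1.7415
β_P = Σ w_i β_i = 0.20×2.2808 + 0.19×1.3119 + 0.10×0.3190 + 0.40×2.1949 + 0.11×1.7415 = 1.8068
E(R_P) = R_f + β_P × MRP = 5.21% + 1.8068 × 8.45% = 20.48%

20.48%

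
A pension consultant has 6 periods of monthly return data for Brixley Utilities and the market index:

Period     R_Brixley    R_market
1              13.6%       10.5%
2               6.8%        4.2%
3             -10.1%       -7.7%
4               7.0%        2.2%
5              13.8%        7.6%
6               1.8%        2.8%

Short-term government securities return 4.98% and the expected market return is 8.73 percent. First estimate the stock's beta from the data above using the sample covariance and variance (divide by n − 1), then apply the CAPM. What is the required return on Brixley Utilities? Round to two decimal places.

Mean R_i = (13.6 + 6.8 − 10.1 + 7.0 + 13.8 + 1.8) / 6 = 5.4833%
Mean R_m = (10.5 + 4.2 − 7.7 + 2.2 + 7.6 + 2.8) / 6 = 3.2667%
Σ(R_i − R̄_i)(R_m − R̄_m) = 266.9767  ⇒  Cov = 266.9767 / 5 = 53.3953
Σ(R_m − R̄_m)² = 193.5933  ⇒  Var(R_m) = 193.5933 / 5 = 38.7187
β = Cov / Var(R_m) = 53.3953 / 38.7187 = 1.3791
MRP = 8.73% − 4.98% = 3.75%
E(R) = R_f + β × MRP = 4.98% + 1.3791 × 3.75% = 10.15%

10.15%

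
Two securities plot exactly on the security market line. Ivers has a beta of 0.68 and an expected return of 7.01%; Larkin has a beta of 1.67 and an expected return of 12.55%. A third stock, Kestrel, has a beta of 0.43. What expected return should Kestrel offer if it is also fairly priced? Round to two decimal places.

5.61%

MRP (SML slope) = (12.55% − 7.01%) / (1.67 − 0.68) = 5.54% / 0.99 = 5.5960%
R_f (intercept) = 7.01% − 0.68 × 5.5960% = 3.2047%
E(R_Kestrel) = R_f + β × MRP = 3.2047% + 0.43 × 5.5960% = 5.61%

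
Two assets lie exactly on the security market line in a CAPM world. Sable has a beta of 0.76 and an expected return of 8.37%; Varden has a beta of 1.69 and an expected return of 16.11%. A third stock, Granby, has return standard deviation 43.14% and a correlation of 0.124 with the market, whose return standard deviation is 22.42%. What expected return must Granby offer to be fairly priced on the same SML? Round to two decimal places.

MRP = (16.11% − 8.37%) / (1.69 − 0.76) = 8.3226%
R_f = 8.37% − 0.76 × 8.3226% = 2.0448%
β_Granby = ρ·σ_i/σ_m = 0.124 × 43.14 / 22.42 = 0.2386
E(R_Granby) = R_f + β × MRP = 2.0448% + 0.2386 × 8.3226% = 4.03%

4.03%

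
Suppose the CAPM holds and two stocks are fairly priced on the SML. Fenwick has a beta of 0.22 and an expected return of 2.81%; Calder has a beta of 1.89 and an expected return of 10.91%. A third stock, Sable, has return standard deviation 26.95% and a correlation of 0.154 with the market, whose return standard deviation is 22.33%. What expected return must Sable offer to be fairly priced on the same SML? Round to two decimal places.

MRP = (10.91% − 2.81%) / (1.89 − 0.22) = 4.8503%
R_f = 2.81% − 0.22 × 4.8503% = 1.7429%
β_Sable = ρ·σ_i/σ_m = 0.154 × 26.95 / 22.33 = 0.1859
E(R_Sable) = R_f + β × MRP = 1.7429% + 0.1859 × 4.8503% = 2.64%

2.64%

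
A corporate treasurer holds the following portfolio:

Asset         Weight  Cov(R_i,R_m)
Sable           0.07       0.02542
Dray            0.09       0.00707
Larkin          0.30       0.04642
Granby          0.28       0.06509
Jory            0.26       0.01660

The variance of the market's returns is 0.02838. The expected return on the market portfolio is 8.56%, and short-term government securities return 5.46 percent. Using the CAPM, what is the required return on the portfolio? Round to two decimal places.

9.71%

β_Sable = 0.02542 / 0.02838 = 0.8957
β_Dray = 0.00707 / 0.02838 = 0.2491
β_Larkin = 0.04642 / 0.02838 = 1.6357
β_Granby = 0.06509 / 0.02838 = 2.2935
β_Jory = 0.01660 / 0.02838 = 0.5849
β_P = Σ w_i β_i = 0.07×0.8957 + 0.09×0.2491 + 0.30×1.6357 + 0.28×2.2935 + 0.26×0.5849 = 1.3701
MRP = 8.56% − 5.46% = 3.10%
E(R_P) = R_f + β_P × MRP = 5.46% + 1.3701 × 3.10% = 9.71%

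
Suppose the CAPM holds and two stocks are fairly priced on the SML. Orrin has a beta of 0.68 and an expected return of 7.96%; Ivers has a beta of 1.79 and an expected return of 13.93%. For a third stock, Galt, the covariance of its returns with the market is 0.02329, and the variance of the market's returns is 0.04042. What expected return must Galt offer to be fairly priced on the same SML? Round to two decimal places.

7.40%

MRP = (13.93% − 7.96%) / (1.79 − 0.68) = 5.3784%
R_f = 7.96% − 0.68 × 5.3784% = 4.3027%
β_Galt = Cov / Var(R_m) = 0.02329 / 0.04042 = 0.5762
E(R_Galt) = R_f + β × MRP = 4.3027% + 0.5762 × 5.3784% = 7.40%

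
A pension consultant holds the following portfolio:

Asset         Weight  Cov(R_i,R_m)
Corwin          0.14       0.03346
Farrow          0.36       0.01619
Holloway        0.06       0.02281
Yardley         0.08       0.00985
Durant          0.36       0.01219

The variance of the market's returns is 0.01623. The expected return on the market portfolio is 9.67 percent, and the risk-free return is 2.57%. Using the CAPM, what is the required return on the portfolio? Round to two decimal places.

10.03%

β_Corwin = 0.03346 / 0.01623 = 2.0616
β_Farrow = 0.01619 / 0.01623 = 0.9975
β_Holloway = 0.02281 / 0.01623 = 1.4054
β_Yardley = 0.00985 / 0.01623 = 0.6069
β_Durant = 0.01219 / 0.01623 = 0.7511
β_P = Σ w_i β_i = 0.14×2.0616 + 0.36×0.9975 + 0.06×1.4054 + 0.08×0.6069 + 0.36×0.7511 = 1.0510
MRP = 9.67% − 2.57% = 7.10%
E(R_P) = R_f + β_P × MRP = 2.57% + 1.0510 × 7.10% = 10.03%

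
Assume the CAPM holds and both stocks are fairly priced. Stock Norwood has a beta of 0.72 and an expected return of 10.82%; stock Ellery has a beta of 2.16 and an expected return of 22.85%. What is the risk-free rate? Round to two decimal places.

Both satisfy E(R) = R_f + β·MRP, so the slope of the SML is
MRP = (22.85% − 10.82%) / (2.16 − 0.72) = 12.03% / 1.44 = 8.3542%
R_f = E(R_Norwood) − β_Norwood·MRP = 10.82% − 0.72 × 8.3542% = 4.8050%

4.81%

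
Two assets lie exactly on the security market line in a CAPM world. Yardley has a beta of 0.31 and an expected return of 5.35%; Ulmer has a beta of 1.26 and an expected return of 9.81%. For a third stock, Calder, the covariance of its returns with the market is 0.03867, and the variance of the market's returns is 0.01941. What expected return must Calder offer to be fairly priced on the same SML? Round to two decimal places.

13.25%

MRP = (9.81% − 5.35%) / (1.26 − 0.31) = 4.6947%
R_f = 5.35% − 0.31 × 4.6947% = 3.8946%
β_Calder = Cov / Var(R_m) = 0.03867 / 0.01941 = 1.9923
E(R_Calder) = R_f + β × MRP = 3.8946% + 1.9923 × 4.6947% = 13.25%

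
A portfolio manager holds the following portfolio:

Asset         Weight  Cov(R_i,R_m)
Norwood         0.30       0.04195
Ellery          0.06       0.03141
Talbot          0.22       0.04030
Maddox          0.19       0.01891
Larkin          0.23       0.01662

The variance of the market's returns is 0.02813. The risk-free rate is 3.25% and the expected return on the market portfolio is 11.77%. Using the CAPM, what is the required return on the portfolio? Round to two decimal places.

β_Norwood = 0.04195 / 0.02813 = 1.4913
β_Ellery = 0.03141 / 0.02813 = 1.1166
β_Talbot = 0.04030 / 0.02813 = 1.4326
β_Maddox = 0.01891 / 0.02813 = 0.6722
β_Larkin = 0.01662 / 0.02813 = 0.5908
β_P = Σ w_i β_i = 0.30×1.4913 + 0.06×1.1166 + 0.22×1.4326 + 0.19×0.6722 + 0.23×0.5908 = 1.0932
MRP = 11.77% − 3.25% = 8.52%
E(R_P) = R_f + β_P × MRP = 3.25% + 1.0932 × 8.52% = 12.56%

12.56%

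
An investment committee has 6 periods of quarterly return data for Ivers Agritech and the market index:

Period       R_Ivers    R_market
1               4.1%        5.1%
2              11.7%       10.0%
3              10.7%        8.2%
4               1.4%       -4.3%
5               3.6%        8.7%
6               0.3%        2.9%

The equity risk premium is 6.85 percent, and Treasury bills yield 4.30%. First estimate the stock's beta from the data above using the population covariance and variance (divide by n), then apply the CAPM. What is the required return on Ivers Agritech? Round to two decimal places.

8.69%

Mean R_i = (4.1 + 11.7 + 10.7 + 1.4 + 3.6 + 0.3) / 6 = 5.3000%
Mean R_m = (5.1 + 10.0 + 8.2 − 4.3 + 8.7 + 2.9) / 6 = 5.1000%
Σ(R_i − R̄_i)(R_m − R̄_m) = 89.6400  ⇒  Cov = 89.6400 / 6 = 14.9400
Σ(R_m − R̄_m)² = 139.7800  ⇒  Var(R_m) = 139.7800 / 6 = 23.2967
β = Cov / Var(R_m) = 14.9400 / 23.2967 = 0.6413
E(R) = R_f + β × MRP = 4.30% + 0.6413 × 6.85% = 8.69%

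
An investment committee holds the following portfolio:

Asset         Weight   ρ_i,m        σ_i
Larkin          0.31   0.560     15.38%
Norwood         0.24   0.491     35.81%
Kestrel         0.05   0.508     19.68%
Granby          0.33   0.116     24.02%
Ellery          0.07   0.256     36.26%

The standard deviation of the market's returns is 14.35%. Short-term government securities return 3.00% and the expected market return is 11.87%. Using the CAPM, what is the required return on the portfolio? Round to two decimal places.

8.54%

β_Larkin = 0.560 × 15.38% / 14.35% = 0.6002
β_Norwood = 0.491 × 35.81% / 14.35% = 1.2253
β_Kestrel = 0.508 × 19.68% / 14.35% = 0.6967
β_Granby = 0.116 × 24.02% / 14.35% = 0.1942
β_Ellery = 0.256 × 36.26% / 14.35% = 0.6469
β_P = Σ w_i β_i = 0.31×0.6002 + 0.24×1.2253 + 0.05×0.6967 + 0.33×0.1942 + 0.07×0.6469 = 0.6243
MRP = 11.87% − 3.00% = 8.87%
E(R_P) = R_f + β_P × MRP = 3.00% + 0.6243 × 8.87% = 8.54%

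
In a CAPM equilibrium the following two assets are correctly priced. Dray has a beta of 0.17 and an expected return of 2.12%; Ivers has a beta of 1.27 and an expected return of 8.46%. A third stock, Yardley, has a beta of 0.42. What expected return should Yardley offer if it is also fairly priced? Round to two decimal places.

MRP (SML slope) = (8.46% − 2.12%) / (1.27 − 0.17) = 6.34% / 1.10 = 5.7636%
R_f (intercept) = 2.12% − 0.17 × 5.7636% = 1.1402%
E(R_Yardley) = R_f + β × MRP = 1.1402% + 0.42 × 5.7636% = 3.56%

3.56%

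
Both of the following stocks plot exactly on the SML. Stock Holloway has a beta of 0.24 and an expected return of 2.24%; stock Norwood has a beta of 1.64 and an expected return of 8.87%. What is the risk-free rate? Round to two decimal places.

Both satisfy E(R) = R_f + β·MRP, so the slope of the SML is
MRP = (8.87% − 2.24%) / (1.64 − 0.24) = 6.63% / 1.40 = 4.7357%
R_f = E(R_Holloway) − β_Holloway·MRP = 2.24% − 0.24 × 4.7357% = 1.1034%

1.10%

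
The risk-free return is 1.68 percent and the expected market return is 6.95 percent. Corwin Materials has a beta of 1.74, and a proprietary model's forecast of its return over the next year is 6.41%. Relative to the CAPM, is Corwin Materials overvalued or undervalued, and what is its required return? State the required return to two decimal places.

MRP = 6.95% − 1.68% = 5.27%
Required return = R_f + β·MRP = 1.68% + 1.74 × 5.27% = 10.85%
Forecast 6.41% < required 10.85% → the stock plots below the SML → overvalued.

Overvalued; required return 10.85%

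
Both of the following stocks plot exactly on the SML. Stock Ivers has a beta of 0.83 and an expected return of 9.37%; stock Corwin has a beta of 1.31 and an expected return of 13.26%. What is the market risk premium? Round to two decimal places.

Both satisfy E(R) = R_f + β·MRP, so the slope of the SML is
MRP = (13.26% − 9.37%) / (1.31 − 0.83) = 3.89% / 0.48 = 8.1042%

8.10%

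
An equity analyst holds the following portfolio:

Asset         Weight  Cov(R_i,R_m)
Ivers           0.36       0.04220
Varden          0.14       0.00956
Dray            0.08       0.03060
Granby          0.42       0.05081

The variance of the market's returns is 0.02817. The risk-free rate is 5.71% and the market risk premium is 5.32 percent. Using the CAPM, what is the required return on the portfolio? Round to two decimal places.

13.32%

β_Ivers = 0.04220 / 0.02817 = 1.4980
β_Varden = 0.00956 / 0.02817 = 0.3394
β_Dray = 0.03060 / 0.02817 = 1.0863
β_Granby = 0.05081 / 0.02817 = 1.8037
β_P = Σ w_i β_i = 0.36×1.4980 + 0.14×0.3394 + 0.08×1.0863 + 0.42×1.8037 = 1.4313
E(R_P) = R_f + β_P × MRP = 5.71% + 1.4313 × 5.32% = 13.32%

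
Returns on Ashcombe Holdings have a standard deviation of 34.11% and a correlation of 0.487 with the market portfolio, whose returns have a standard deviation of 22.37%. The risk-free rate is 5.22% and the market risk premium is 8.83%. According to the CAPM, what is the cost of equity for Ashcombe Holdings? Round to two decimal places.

β = ρ × σ_i / σ_m = 0.487 × 34.11% / 22.37% = 0.7426
E(R) = 5.22% + 0.7426 × 8.83% = 11.78%

11.78%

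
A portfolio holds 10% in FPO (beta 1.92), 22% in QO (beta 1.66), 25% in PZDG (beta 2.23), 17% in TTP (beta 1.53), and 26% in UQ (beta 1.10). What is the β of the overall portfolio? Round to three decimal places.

1.661

β_P = Σ w_i β_i = 0.10×1.92 + 0.22×1.66 + 0.25×2.23 + 0.17×1.53 + 0.26×1.10 = 1.6608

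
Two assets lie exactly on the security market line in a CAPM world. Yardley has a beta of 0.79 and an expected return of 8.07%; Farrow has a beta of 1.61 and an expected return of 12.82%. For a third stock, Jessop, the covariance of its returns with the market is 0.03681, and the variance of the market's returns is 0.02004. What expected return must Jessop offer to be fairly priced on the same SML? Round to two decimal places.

MRP = (12.82% − 8.07%) / (1.61 − 0.79) = 5.7927%
R_f = 8.07% − 0.79 × 5.7927% = 3.4938%
β_Jessop = Cov / Var(R_m) = 0.03681 / 0.02004 = 1.8368
E(R_Jessop) = R_f + β × MRP = 3.4938% + 1.8368 × 5.7927% = 14.13%

14.13%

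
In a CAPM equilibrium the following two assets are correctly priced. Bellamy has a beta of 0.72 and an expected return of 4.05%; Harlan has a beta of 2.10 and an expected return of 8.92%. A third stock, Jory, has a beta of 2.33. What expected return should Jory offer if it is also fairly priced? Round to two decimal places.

MRP (SML slope) = (8.92% − 4.05%) / (2.10 − 0.72) = 4.87% / 1.38 = 3.5290%
R_f (intercept) = 4.05% − 0.72 × 3.5290% = 1.5091%
E(R_Jory) = R_f + β × MRP = 1.5091% + 2.33 × 3.5290% = 9.73%

9.73%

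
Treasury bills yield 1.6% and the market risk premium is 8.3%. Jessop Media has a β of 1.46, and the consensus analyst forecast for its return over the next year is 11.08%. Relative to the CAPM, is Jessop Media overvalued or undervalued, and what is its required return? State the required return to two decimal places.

Required return = R_f + β·MRP = 1.6% + 1.46 × 8.3% = 13.72%
Forecast 11.08% < required 13.72% → the stock plots below the SML → overvalued.

Overvalued; required return 13.72%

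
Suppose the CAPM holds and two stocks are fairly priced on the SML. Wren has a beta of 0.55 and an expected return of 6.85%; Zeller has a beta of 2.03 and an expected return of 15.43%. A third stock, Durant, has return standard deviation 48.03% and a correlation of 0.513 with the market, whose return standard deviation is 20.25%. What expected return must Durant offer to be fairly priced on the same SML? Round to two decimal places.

10.72%

MRP = (15.43% − 6.85%) / (2.03 − 0.55) = 5.7973%
R_f = 6.85% − 0.55 × 5.7973% = 3.6615%
β_Durant = ρ·σ_i/σ_m = 0.513 × 48.03 / 20.25 = 1.2168
E(R_Durant) = R_f + β × MRP = 3.6615% + 1.2168 × 5.7973% = 10.72%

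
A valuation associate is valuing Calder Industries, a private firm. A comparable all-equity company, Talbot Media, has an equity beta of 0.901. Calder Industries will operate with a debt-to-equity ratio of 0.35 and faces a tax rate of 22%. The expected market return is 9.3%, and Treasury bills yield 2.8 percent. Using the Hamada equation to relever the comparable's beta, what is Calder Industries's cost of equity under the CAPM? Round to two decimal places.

β_L = β_U × [1 + (1 − t)(D/E)] = 0.901 × [1 + (1 − 0.22) × 0.35]
    = 0.901 × [1 + 0.78 × 0.35] = 0.901 × 1.2730 = 1.1470
MRP = 9.3% − 2.8% = 6.50%
E(R) = R_f + β_L × MRP = 2.8% + 1.1470 × 6.5% = 10.26%

10.26%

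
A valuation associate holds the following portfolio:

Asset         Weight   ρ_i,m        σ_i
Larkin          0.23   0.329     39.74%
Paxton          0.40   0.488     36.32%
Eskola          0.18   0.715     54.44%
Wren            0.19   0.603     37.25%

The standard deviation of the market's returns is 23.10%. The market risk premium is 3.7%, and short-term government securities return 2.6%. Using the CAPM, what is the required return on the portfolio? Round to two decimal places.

6.02%

β_Larkin = 0.329 × 39.74% / 23.10% = 0.5660
β_Paxton = 0.488 × 36.32% / 23.10% = 0.7673
β_Eskola = 0.715 × 54.44% / 23.10% = 1.6850
β_Wren = 0.603 × 37.25% / 23.10% = 0.9724
β_P = Σ w_i β_i = 0.23×0.5660 + 0.40×0.7673 + 0.18×1.6850 + 0.19×0.9724 = 0.9252
E(R_P) = R_f + β_P × MRP = 2.6% + 0.9252 × 3.7% = 6.02%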